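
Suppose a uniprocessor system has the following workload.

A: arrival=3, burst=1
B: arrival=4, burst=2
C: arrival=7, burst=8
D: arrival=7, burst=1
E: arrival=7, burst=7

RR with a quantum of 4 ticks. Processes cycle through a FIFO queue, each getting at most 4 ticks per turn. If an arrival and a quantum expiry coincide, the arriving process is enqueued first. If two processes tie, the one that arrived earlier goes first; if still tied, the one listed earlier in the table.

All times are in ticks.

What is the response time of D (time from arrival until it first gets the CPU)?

4

Schedule: | idle 0-3 | A 3-4 | B 4-6 | idle 6-7 | C 7-11 | D 11-12 | E 12-16 | C 16-20 | E 20-23 |
Completion: A=4  B=6  C=20  D=12  E=23
Response(D) = first start − arrival = 11 − 7 = 4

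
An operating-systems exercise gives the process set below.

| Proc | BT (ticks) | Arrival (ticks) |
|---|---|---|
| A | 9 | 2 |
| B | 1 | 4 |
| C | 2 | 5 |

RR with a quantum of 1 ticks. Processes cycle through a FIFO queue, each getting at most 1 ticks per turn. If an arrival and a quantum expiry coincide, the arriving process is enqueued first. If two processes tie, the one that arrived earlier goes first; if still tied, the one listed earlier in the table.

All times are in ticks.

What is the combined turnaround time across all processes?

17

Schedule: | idle 0-2 | A 2-4 | B 4-5 | A 5-6 | C 6-7 | A 7-8 | C 8-9 | A 9-14 |
Completion: A=14  B=5  C=9
Turnaround = completion − arrival: A=12, B=1, C=4
Total turnaround = 12 + 1 + 4 = 17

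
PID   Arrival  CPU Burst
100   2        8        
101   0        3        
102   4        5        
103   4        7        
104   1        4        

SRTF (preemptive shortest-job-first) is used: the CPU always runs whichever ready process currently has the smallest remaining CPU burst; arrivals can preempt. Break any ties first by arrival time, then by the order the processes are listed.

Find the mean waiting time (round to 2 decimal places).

6.00

Schedule: | 101 0-3 | 104 3-7 | 102 7-12 | 103 12-19 | 100 19-27 |
Completion: 100=27  101=3  102=12  103=19  104=7
Turnaround (C−A): 100=25  101=3  102=8  103=15  104=6
Waiting times: 100=17, 101=0, 102=3, 103=8, 104=2
Average waiting = (17+0+3+8+2) / 5 = 30/5 = 6.00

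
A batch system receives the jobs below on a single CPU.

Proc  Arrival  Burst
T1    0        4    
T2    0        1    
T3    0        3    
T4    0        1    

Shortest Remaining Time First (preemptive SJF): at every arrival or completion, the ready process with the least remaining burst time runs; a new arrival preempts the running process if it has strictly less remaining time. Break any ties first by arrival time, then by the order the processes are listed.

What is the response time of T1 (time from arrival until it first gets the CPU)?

5

Timeline: | T2 0-1 | T4 1-2 | T3 2-5 | T1 5-9 |
Completion: T1=9  T2=1  T3=5  T4=2
Response(T1) = first start − arrival = 5 − 0 = 5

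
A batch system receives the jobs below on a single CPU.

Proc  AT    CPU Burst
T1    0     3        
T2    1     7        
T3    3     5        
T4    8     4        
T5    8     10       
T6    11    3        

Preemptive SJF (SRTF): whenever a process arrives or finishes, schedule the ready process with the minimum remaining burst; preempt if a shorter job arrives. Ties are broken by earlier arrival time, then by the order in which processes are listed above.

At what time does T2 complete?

22

Gantt: | T1 0-3 | T3 3-8 | T4 8-12 | T6 12-15 | T2 15-22 | T5 22-32 |
Completion: T1=3  T2=22  T3=8  T4=12  T5=32  T6=15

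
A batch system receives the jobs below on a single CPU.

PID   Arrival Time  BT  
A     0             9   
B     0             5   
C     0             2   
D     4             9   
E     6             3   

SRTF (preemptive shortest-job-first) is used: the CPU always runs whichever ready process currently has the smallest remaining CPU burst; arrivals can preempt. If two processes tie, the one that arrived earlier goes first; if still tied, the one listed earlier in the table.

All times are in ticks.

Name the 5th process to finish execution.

D

Gantt: | C 0-2 | B 2-7 | E 7-10 | A 10-19 | D 19-28 |
Completion: A=19  B=7  C=2  D=28  E=10
Turnaround (C−A): A=19  B=7  C=2  D=24  E=4
Finish order: C → B → E → A → D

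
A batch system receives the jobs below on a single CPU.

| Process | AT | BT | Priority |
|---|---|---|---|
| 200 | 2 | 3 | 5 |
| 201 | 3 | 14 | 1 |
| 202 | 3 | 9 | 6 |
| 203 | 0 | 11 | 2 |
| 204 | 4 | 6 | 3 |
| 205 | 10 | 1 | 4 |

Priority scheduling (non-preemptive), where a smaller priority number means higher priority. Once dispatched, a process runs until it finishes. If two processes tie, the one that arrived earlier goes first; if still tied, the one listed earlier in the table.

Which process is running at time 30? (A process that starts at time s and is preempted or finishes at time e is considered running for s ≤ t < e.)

204

Schedule: | 203 0-11 | 201 11-25 | 204 25-31 | 205 31-32 | 200 32-35 | 202 35-44 |
Completion: 200=35  201=25  202=44  203=11  204=31  205=32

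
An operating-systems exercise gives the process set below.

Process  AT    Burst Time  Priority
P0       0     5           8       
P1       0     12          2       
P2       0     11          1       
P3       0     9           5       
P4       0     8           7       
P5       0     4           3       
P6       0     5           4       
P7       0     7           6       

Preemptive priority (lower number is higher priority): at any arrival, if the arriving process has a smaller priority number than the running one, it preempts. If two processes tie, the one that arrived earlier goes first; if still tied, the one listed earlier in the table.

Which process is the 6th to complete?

Gantt: | P2 0-11 | P1 11-23 | P5 23-27 | P6 27-32 | P3 32-41 | P7 41-48 | P4 48-56 | P0 56-61 |
Completion: P0=61  P1=23  P2=11  P3=41  P4=56  P5=27  P6=32  P7=48
Turnaround (C−A): P0=61  P1=23  P2=11  P3=41  P4=56  P5=27  P6=32  P7=48
Finish order: P2 → P1 → P5 → P6 → P3 → P7 → P4 → P0

P7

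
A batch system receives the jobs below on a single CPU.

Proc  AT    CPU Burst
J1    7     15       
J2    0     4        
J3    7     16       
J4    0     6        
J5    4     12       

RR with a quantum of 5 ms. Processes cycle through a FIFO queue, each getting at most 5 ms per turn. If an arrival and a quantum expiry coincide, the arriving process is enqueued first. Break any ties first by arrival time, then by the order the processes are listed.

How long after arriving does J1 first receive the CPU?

7

Timeline: | J2 0-4 | J4 4-9 | J5 9-14 | J1 14-19 | J3 19-24 | J4 24-25 | J5 25-30 | J1 30-35 | J3 35-40 | J5 40-42 | J1 42-47 | J3 47-53 |
Completion: J1=47  J2=4  J3=53  J4=25  J5=42
Turnaround (C−A): J1=40  J2=4  J3=46  J4=25  J5=38
Response(J1) = first start − arrival = 14 − 7 = 7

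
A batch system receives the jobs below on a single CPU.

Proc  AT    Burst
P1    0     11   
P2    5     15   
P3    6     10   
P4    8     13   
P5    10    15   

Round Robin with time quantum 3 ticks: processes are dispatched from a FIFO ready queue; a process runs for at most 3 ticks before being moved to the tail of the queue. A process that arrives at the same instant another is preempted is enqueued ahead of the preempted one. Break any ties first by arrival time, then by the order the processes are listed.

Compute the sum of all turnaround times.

233

Schedule: | P1 0-6 | P2 6-9 | P3 9-12 | P1 12-15 | P4 15-18 | P2 18-21 | P5 21-24 | P3 24-27 | P1 27-29 | P4 29-32 | P2 32-35 | P5 35-38 | P3 38-41 | P4 41-44 | P2 44-47 | P5 47-50 | P3 50-51 | P4 51-54 | P2 54-57 | P5 57-60 | P4 60-61 | P5 61-64 |
Completion: P1=29  P2=57  P3=51  P4=61  P5=64
Turnaround (C−A): P1=29  P2=52  P3=45  P4=53  P5=54
Turnaround = completion − arrival: P1=29, P2=52, P3=45, P4=53, P5=54
Total turnaround = 29 + 52 + 45 + 53 + 54 = 233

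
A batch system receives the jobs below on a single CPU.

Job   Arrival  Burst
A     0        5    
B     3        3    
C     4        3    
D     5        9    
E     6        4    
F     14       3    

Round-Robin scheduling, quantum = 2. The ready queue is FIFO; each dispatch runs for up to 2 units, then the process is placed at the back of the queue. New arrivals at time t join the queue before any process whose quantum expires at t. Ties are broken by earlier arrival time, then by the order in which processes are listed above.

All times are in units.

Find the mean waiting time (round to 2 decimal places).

Timeline: | A 0-4 | B 4-6 | C 6-8 | A 8-9 | D 9-11 | E 11-13 | B 13-14 | C 14-15 | D 15-17 | E 17-19 | F 19-21 | D 21-23 | F 23-24 | D 24-27 |
Completion: A=9  B=14  C=15  D=27  E=19  F=24
Turnaround (C−A): A=9  B=11  C=11  D=22  E=13  F=10
Waiting times: A=4, B=8, C=8, D=13, E=9, F=7
Average waiting = (4+8+8+13+9+7) / 6 = 49/6 = 8.17

8.17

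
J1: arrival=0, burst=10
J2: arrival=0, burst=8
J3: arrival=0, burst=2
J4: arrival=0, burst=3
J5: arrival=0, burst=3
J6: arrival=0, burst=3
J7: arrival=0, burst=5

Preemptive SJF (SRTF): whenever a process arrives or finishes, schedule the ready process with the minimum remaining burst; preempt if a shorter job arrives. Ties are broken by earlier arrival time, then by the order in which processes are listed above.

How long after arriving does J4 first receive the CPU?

2

Timeline: | J3 0-2 | J4 2-5 | J5 5-8 | J6 8-11 | J7 11-16 | J2 16-24 | J1 24-34 |
Completion: J1=34  J2=24  J3=2  J4=5  J5=8  J6=11  J7=16
Turnaround (C−A): J1=34  J2=24  J3=2  J4=5  J5=8  J6=11  J7=16
Response(J4) = first start − arrival = 2 − 0 = 2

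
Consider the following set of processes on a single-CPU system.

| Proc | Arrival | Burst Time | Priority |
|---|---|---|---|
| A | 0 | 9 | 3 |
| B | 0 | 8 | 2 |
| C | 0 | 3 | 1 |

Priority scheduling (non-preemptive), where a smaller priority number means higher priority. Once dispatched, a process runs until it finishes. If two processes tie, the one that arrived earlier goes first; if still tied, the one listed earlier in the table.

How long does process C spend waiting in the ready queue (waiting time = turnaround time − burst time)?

Gantt: | C 0-3 | B 3-11 | A 11-20 |
Completion: A=20  B=11  C=3
Waiting(C) = turnaround − burst = 3 − 3 = 0

0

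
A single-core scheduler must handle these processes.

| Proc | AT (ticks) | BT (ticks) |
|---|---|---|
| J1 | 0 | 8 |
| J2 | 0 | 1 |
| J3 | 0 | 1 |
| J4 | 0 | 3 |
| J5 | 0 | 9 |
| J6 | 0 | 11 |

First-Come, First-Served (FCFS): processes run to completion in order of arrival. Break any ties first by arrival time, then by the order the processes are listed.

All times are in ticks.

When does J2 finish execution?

Gantt: | J1 0-8 | J2 8-9 | J3 9-10 | J4 10-13 | J5 13-22 | J6 22-33 |
Completion: J1=8  J2=9  J3=10  J4=13  J5=22  J6=33
Turnaround (C−A): J1=8  J2=9  J3=10  J4=13  J5=22  J6=33

9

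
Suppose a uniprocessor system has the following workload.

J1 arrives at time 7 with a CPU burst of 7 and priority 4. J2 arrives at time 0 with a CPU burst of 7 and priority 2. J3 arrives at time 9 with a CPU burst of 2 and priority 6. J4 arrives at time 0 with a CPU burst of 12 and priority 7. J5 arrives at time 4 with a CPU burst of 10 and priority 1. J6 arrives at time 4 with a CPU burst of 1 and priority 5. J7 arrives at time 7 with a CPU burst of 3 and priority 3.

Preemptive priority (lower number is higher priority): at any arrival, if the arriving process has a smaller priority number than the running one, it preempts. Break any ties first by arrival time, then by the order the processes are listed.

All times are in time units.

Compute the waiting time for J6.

23

Gantt: | J2 0-4 | J5 4-14 | J2 14-17 | J7 17-20 | J1 20-27 | J6 27-28 | J3 28-30 | J4 30-42 |
Completion: J1=27  J2=17  J3=30  J4=42  J5=14  J6=28  J7=20
Turnaround (C−A): J1=20  J2=17  J3=21  J4=42  J5=10  J6=24  J7=13
Waiting(J6) = turnaround − burst = 24 − 1 = 23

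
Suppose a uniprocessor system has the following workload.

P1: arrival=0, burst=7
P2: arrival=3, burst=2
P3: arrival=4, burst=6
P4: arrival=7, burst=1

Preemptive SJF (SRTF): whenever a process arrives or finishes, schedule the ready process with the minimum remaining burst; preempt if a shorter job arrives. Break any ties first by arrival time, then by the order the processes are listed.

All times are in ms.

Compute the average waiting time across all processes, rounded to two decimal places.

2.25

Timeline: | P1 0-3 | P2 3-5 | P1 5-7 | P4 7-8 | P1 8-10 | P3 10-16 |
Completion: P1=10  P2=5  P3=16  P4=8
Waiting times: P1=3, P2=0, P3=6, P4=0
Average waiting = (3+0+6+0) / 4 = 9/4 = 2.25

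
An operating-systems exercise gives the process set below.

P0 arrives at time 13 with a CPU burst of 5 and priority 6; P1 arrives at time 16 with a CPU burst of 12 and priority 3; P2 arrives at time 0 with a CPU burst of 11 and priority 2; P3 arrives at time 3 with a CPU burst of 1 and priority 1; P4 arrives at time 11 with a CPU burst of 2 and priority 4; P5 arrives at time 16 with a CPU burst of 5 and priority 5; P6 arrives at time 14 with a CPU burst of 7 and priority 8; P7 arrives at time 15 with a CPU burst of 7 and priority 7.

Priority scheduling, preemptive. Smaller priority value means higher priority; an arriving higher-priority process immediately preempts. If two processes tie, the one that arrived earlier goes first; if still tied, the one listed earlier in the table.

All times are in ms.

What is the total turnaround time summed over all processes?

132

Timeline: | P2 0-3 | P3 3-4 | P2 4-12 | P4 12-14 | P0 14-16 | P1 16-28 | P5 28-33 | P0 33-36 | P7 36-43 | P6 43-50 |
Completion: P0=36  P1=28  P2=12  P3=4  P4=14  P5=33  P6=50  P7=43
Turnaround (C−A): P0=23  P1=12  P2=12  P3=1  P4=3  P5=17  P6=36  P7=28
Turnaround = completion − arrival: P0=23, P1=12, P2=12, P3=1, P4=3, P5=17, P6=36, P7=28
Total turnaround = 23 + 12 + 12 + 1 + 3 + 17 + 36 + 28 = 132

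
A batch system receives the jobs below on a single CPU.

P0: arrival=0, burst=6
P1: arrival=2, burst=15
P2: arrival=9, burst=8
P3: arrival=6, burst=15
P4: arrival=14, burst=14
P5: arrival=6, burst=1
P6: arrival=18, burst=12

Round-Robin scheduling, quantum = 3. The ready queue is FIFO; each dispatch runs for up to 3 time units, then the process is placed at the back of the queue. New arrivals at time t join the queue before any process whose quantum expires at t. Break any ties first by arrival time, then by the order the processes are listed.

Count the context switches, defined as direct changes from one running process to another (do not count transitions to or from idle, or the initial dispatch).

Schedule: | P0 0-3 | P1 3-6 | P0 6-9 | P3 9-12 | P5 12-13 | P1 13-16 | P2 16-19 | P3 19-22 | P4 22-25 | P1 25-28 | P6 28-31 | P2 31-34 | P3 34-37 | P4 37-40 | P1 40-43 | P6 43-46 | P2 46-48 | P3 48-51 | P4 51-54 | P1 54-57 | P6 57-60 | P3 60-63 | P4 63-66 | P6 66-69 | P4 69-71 |
Completion: P0=9  P1=57  P2=48  P3=63  P4=71  P5=13  P6=69

24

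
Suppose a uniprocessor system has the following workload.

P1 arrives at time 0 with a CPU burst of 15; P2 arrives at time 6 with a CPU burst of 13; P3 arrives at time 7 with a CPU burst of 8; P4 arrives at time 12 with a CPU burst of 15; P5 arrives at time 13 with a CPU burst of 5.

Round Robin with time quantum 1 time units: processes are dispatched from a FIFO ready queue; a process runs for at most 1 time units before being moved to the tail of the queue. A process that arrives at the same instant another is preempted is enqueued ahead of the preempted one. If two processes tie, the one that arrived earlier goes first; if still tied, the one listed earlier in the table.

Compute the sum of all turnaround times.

Gantt: | P1 0-6 | P2 6-7 | P1 7-8 | P3 8-9 | P2 9-10 | P1 10-11 | P3 11-12 | P2 12-13 | P1 13-14 | P4 14-15 | P3 15-16 | P5 16-17 | P2 17-18 | P1 18-19 | P4 19-20 | P3 20-21 | P5 21-22 | P2 22-23 | P1 23-24 | P4 24-25 | P3 25-26 | P5 26-27 | P2 27-28 | P1 28-29 | P4 29-30 | P3 30-31 | P5 31-32 | P2 32-33 | P1 33-34 | P4 34-35 | P3 35-36 | P5 36-37 | P2 37-38 | P1 38-39 | P4 39-40 | P3 40-41 | P2 41-42 | P1 42-43 | P4 43-44 | P2 44-45 | P4 45-46 | P2 46-47 | P4 47-48 | P2 48-49 | P4 49-50 | P2 50-51 | P4 51-56 |
Completion: P1=43  P2=51  P3=41  P4=56  P5=37
Turnaround = completion − arrival: P1=43, P2=45, P3=34, P4=44, P5=24
Total turnaround = 43 + 45 + 34 + 44 + 24 = 190

190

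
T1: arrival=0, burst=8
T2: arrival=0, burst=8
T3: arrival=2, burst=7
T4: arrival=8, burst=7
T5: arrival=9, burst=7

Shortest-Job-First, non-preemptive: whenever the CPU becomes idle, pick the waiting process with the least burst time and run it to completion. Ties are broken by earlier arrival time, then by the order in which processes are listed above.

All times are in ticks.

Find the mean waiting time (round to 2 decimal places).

11.00

Gantt: | T1 0-8 | T3 8-15 | T4 15-22 | T5 22-29 | T2 29-37 |
Completion: T1=8  T2=37  T3=15  T4=22  T5=29
Turnaround (C−A): T1=8  T2=37  T3=13  T4=14  T5=20
Waiting times: T1=0, T2=29, T3=6, T4=7, T5=13
Average waiting = (0+29+6+7+13) / 5 = 55/5 = 11.00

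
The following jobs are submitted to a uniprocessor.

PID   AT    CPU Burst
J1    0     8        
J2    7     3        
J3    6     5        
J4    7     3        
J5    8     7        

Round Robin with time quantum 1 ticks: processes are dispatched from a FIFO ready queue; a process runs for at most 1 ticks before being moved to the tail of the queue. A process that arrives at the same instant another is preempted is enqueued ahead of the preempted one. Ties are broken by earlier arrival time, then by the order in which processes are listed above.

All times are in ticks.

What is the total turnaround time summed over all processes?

Gantt: | J1 0-6 | J3 6-7 | J1 7-8 | J2 8-9 | J4 9-10 | J3 10-11 | J5 11-12 | J1 12-13 | J2 13-14 | J4 14-15 | J3 15-16 | J5 16-17 | J2 17-18 | J4 18-19 | J3 19-20 | J5 20-21 | J3 21-22 | J5 22-26 |
Completion: J1=13  J2=18  J3=22  J4=19  J5=26
Turnaround (C−A): J1=13  J2=11  J3=16  J4=12  J5=18
Turnaround = completion − arrival: J1=13, J2=11, J3=16, J4=12, J5=18
Total turnaround = 13 + 11 + 16 + 12 + 18 = 70

70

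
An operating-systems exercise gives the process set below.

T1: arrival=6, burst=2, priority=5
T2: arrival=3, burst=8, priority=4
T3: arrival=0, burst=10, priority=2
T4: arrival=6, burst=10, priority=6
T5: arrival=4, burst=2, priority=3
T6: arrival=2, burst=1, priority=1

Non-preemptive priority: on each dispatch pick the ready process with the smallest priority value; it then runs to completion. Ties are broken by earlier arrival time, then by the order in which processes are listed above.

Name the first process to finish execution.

T3

Gantt: | T3 0-10 | T6 10-11 | T5 11-13 | T2 13-21 | T1 21-23 | T4 23-33 |
Completion: T1=23  T2=21  T3=10  T4=33  T5=13  T6=11
Turnaround (C−A): T1=17  T2=18  T3=10  T4=27  T5=9  T6=9
Finish order: T3 → T6 → T5 → T2 → T1 → T4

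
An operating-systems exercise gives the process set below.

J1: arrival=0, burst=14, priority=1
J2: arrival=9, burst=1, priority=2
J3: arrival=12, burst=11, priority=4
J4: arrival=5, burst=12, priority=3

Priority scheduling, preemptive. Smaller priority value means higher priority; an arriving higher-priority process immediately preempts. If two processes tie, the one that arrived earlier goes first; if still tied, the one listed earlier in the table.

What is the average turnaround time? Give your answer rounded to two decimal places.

17.00

Timeline: | J1 0-14 | J2 14-15 | J4 15-27 | J3 27-38 |
Completion: J1=14  J2=15  J3=38  J4=27
Turnaround (C−A): J1=14  J2=6  J3=26  J4=22
Turnaround times: J1=14, J2=6, J3=26, J4=22
Average turnaround = (14+6+26+22) / 4 = 68/4 = 17.00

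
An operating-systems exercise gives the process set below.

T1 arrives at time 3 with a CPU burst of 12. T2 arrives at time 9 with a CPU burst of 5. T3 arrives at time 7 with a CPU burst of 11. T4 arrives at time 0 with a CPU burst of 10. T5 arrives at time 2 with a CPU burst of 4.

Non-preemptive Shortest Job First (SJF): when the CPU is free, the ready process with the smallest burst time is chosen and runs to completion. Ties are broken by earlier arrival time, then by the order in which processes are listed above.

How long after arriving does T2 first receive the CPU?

Gantt: | T4 0-10 | T5 10-14 | T2 14-19 | T3 19-30 | T1 30-42 |
Completion: T1=42  T2=19  T3=30  T4=10  T5=14
Turnaround (C−A): T1=39  T2=10  T3=23  T4=10  T5=12
Response(T2) = first start − arrival = 14 − 9 = 5

5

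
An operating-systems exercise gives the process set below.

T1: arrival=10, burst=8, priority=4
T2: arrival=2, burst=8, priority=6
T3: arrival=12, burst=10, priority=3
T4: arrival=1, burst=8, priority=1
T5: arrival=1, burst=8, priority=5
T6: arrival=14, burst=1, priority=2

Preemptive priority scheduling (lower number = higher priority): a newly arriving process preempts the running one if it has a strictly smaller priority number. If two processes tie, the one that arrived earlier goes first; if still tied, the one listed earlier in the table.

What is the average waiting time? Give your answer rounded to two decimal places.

12.17

Timeline: | idle 0-1 | T4 1-9 | T5 9-10 | T1 10-12 | T3 12-14 | T6 14-15 | T3 15-23 | T1 23-29 | T5 29-36 | T2 36-44 |
Completion: T1=29  T2=44  T3=23  T4=9  T5=36  T6=15
Turnaround (C−A): T1=19  T2=42  T3=11  T4=8  T5=35  T6=1
Waiting times: T1=11, T2=34, T3=1, T4=0, T5=27, T6=0
Average waiting = (11+34+1+0+27+0) / 6 = 73/6 = 12.17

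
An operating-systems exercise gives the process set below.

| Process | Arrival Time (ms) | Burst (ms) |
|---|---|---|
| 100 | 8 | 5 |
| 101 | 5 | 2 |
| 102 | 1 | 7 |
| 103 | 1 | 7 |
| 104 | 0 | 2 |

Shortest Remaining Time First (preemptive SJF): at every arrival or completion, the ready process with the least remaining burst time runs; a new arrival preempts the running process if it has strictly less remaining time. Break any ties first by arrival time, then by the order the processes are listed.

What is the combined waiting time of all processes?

Schedule: | 104 0-2 | 102 2-5 | 101 5-7 | 102 7-11 | 100 11-16 | 103 16-23 |
Completion: 100=16  101=7  102=11  103=23  104=2
Turnaround (C−A): 100=8  101=2  102=10  103=22  104=2
Waiting = turnaround − burst: 100=3, 101=0, 102=3, 103=15, 104=0
Total waiting = 3 + 0 + 3 + 15 + 0 = 21

21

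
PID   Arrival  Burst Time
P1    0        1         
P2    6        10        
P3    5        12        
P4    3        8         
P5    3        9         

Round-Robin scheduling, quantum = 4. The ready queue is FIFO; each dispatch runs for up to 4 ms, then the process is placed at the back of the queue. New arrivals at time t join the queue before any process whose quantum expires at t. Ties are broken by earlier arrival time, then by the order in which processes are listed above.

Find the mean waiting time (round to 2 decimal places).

17.00

Schedule: | P1 0-1 | idle 1-3 | P4 3-7 | P5 7-11 | P3 11-15 | P2 15-19 | P4 19-23 | P5 23-27 | P3 27-31 | P2 31-35 | P5 35-36 | P3 36-40 | P2 40-42 |
Completion: P1=1  P2=42  P3=40  P4=23  P5=36
Waiting times: P1=0, P2=26, P3=23, P4=12, P5=24
Average waiting = (0+26+23+12+24) / 5 = 85/5 = 17.00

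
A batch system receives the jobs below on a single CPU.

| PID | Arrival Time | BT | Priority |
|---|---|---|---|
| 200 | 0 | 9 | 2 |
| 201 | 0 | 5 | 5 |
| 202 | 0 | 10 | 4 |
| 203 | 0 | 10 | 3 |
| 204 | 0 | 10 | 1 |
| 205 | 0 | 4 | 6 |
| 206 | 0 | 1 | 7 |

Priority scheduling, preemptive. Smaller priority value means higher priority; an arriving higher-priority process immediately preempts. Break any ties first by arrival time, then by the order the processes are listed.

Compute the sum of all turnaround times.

238

Gantt: | 204 0-10 | 200 10-19 | 203 19-29 | 202 29-39 | 201 39-44 | 205 44-48 | 206 48-49 |
Completion: 200=19  201=44  202=39  203=29  204=10  205=48  206=49
Turnaround (C−A): 200=19  201=44  202=39  203=29  204=10  205=48  206=49
Turnaround = completion − arrival: 200=19, 201=44, 202=39, 203=29, 204=10, 205=48, 206=49
Total turnaround = 19 + 44 + 39 + 29 + 10 + 48 + 49 = 238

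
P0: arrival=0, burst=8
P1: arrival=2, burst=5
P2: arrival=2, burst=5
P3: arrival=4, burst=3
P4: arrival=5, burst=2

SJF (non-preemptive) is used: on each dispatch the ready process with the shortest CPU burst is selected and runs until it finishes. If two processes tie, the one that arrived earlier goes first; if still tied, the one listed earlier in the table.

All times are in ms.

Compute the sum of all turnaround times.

59

Timeline: | P0 0-8 | P4 8-10 | P3 10-13 | P1 13-18 | P2 18-23 |
Completion: P0=8  P1=18  P2=23  P3=13  P4=10
Turnaround = completion − arrival: P0=8, P1=16, P2=21, P3=9, P4=5
Total turnaround = 8 + 16 + 21 + 9 + 5 = 59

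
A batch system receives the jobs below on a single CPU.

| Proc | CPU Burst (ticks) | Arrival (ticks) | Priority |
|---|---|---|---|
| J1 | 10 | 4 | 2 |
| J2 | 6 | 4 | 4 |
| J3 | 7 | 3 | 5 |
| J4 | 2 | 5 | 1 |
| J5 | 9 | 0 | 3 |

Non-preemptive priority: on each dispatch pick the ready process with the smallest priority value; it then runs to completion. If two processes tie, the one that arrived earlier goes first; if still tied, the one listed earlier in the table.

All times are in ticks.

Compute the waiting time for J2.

Schedule: | J5 0-9 | J4 9-11 | J1 11-21 | J2 21-27 | J3 27-34 |
Completion: J1=21  J2=27  J3=34  J4=11  J5=9
Waiting(J2) = turnaround − burst = 23 − 6 = 17

17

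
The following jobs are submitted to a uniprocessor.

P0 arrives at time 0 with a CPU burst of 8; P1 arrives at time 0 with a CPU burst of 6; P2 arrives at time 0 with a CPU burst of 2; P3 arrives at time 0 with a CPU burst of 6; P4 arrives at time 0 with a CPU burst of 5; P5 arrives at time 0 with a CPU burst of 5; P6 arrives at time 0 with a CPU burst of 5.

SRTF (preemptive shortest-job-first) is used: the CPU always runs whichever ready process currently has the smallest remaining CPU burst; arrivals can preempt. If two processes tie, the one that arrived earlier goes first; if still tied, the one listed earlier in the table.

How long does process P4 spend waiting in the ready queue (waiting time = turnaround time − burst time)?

Gantt: | P2 0-2 | P4 2-7 | P5 7-12 | P6 12-17 | P1 17-23 | P3 23-29 | P0 29-37 |
Completion: P0=37  P1=23  P2=2  P3=29  P4=7  P5=12  P6=17
Turnaround (C−A): P0=37  P1=23  P2=2  P3=29  P4=7  P5=12  P6=17
Waiting(P4) = turnaround − burst = 7 − 5 = 2

2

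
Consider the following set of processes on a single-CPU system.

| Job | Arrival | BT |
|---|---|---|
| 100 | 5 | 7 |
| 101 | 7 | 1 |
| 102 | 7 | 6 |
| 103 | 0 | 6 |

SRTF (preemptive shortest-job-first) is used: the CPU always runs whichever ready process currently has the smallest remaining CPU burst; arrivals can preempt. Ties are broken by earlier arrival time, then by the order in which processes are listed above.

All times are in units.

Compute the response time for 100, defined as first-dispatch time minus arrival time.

Schedule: | 103 0-6 | 100 6-7 | 101 7-8 | 100 8-14 | 102 14-20 |
Completion: 100=14  101=8  102=20  103=6
Turnaround (C−A): 100=9  101=1  102=13  103=6
Response(100) = first start − arrival = 6 − 5 = 1

1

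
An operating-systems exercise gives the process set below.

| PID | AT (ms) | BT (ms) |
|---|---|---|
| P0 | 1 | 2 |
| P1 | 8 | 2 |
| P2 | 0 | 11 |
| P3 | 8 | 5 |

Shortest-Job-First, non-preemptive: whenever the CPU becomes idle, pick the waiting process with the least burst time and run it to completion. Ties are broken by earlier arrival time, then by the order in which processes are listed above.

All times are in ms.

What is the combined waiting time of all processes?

22

Timeline: | P2 0-11 | P0 11-13 | P1 13-15 | P3 15-20 |
Completion: P0=13  P1=15  P2=11  P3=20
Turnaround (C−A): P0=12  P1=7  P2=11  P3=12
Waiting = turnaround − burst: P0=10, P1=5, P2=0, P3=7
Total waiting = 10 + 5 + 0 + 7 = 22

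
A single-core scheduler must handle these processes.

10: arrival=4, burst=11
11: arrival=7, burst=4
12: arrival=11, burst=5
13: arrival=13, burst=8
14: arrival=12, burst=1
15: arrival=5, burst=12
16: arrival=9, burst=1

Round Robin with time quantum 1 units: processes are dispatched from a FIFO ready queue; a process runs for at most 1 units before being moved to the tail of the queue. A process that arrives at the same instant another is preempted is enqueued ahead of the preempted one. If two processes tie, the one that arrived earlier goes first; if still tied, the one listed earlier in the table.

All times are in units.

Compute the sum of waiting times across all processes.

Gantt: | idle 0-4 | 10 4-5 | 15 5-6 | 10 6-7 | 15 7-8 | 11 8-9 | 10 9-10 | 15 10-11 | 16 11-12 | 11 12-13 | 10 13-14 | 12 14-15 | 15 15-16 | 14 16-17 | 13 17-18 | 11 18-19 | 10 19-20 | 12 20-21 | 15 21-22 | 13 22-23 | 11 23-24 | 10 24-25 | 12 25-26 | 15 26-27 | 13 27-28 | 10 28-29 | 12 29-30 | 15 30-31 | 13 31-32 | 10 32-33 | 12 33-34 | 15 34-35 | 13 35-36 | 10 36-37 | 15 37-38 | 13 38-39 | 10 39-40 | 15 40-41 | 13 41-42 | 10 42-43 | 15 43-44 | 13 44-45 | 15 45-46 |
Completion: 10=43  11=24  12=34  13=45  14=17  15=46  16=12
Turnaround (C−A): 10=39  11=17  12=23  13=32  14=5  15=41  16=3
Waiting = turnaround − burst: 10=28, 11=13, 12=18, 13=24, 14=4, 15=29, 16=2
Total waiting = 28 + 13 + 18 + 24 + 4 + 29 + 2 = 118

118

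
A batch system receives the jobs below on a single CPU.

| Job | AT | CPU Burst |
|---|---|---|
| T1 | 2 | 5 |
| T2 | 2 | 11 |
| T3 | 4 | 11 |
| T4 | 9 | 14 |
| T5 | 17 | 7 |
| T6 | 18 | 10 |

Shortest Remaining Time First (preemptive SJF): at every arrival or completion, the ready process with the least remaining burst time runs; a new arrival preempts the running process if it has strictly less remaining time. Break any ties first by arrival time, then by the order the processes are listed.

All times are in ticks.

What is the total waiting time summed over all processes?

Schedule: | idle 0-2 | T1 2-7 | T2 7-18 | T5 18-25 | T6 25-35 | T3 35-46 | T4 46-60 |
Completion: T1=7  T2=18  T3=46  T4=60  T5=25  T6=35
Waiting = turnaround − burst: T1=0, T2=5, T3=31, T4=37, T5=1, T6=7
Total waiting = 0 + 5 + 31 + 37 + 1 + 7 = 81

81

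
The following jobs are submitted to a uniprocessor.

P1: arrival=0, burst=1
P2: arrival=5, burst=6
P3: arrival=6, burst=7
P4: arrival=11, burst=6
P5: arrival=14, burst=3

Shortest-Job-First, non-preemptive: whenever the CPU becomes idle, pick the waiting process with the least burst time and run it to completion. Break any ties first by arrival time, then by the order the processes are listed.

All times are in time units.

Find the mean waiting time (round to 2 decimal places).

3.40

Gantt: | P1 0-1 | idle 1-5 | P2 5-11 | P4 11-17 | P5 17-20 | P3 20-27 |
Completion: P1=1  P2=11  P3=27  P4=17  P5=20
Turnaround (C−A): P1=1  P2=6  P3=21  P4=6  P5=6
Waiting times: P1=0, P2=0, P3=14, P4=0, P5=3
Average waiting = (0+0+14+0+3) / 5 = 17/5 = 3.40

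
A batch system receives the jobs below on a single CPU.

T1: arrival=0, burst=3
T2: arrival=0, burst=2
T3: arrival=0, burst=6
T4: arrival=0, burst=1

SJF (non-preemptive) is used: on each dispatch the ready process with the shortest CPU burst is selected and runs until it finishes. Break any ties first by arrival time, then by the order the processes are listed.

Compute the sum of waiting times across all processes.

Schedule: | T4 0-1 | T2 1-3 | T1 3-6 | T3 6-12 |
Completion: T1=6  T2=3  T3=12  T4=1
Turnaround (C−A): T1=6  T2=3  T3=12  T4=1
Waiting = turnaround − burst: T1=3, T2=1, T3=6, T4=0
Total waiting = 3 + 1 + 6 + 0 = 10

10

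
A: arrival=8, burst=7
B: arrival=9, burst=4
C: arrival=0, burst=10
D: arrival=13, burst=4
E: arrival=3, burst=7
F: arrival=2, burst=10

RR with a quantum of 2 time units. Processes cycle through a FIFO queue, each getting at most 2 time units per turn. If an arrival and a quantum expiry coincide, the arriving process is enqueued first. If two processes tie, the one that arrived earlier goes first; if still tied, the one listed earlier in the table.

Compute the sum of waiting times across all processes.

Timeline: | C 0-2 | F 2-4 | C 4-6 | E 6-8 | F 8-10 | C 10-12 | A 12-14 | E 14-16 | B 16-18 | F 18-20 | C 20-22 | D 22-24 | A 24-26 | E 26-28 | B 28-30 | F 30-32 | C 32-34 | D 34-36 | A 36-38 | E 38-39 | F 39-41 | A 41-42 |
Completion: A=42  B=30  C=34  D=36  E=39  F=41
Turnaround (C−A): A=34  B=21  C=34  D=23  E=36  F=39
Waiting = turnaround − burst: A=27, B=17, C=24, D=19, E=29, F=29
Total waiting = 27 + 17 + 24 + 19 + 29 + 29 = 145

145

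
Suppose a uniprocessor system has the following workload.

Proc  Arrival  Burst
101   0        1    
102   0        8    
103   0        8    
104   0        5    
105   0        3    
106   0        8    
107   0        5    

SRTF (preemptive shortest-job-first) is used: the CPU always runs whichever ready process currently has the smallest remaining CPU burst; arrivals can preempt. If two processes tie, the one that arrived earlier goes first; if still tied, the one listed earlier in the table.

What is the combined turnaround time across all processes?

Schedule: | 101 0-1 | 105 1-4 | 104 4-9 | 107 9-14 | 102 14-22 | 103 22-30 | 106 30-38 |
Completion: 101=1  102=22  103=30  104=9  105=4  106=38  107=14
Turnaround = completion − arrival: 101=1, 102=22, 103=30, 104=9, 105=4, 106=38, 107=14
Total turnaround = 1 + 22 + 30 + 9 + 4 + 38 + 14 = 118

118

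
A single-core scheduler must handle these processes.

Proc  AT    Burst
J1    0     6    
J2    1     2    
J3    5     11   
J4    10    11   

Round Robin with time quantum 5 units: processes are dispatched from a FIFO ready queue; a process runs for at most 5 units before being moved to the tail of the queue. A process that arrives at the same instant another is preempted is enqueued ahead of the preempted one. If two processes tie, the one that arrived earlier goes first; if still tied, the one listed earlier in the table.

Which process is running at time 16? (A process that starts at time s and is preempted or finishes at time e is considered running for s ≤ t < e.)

Gantt: | J1 0-5 | J2 5-7 | J3 7-12 | J1 12-13 | J4 13-18 | J3 18-23 | J4 23-28 | J3 28-29 | J4 29-30 |
Completion: J1=13  J2=7  J3=29  J4=30

J4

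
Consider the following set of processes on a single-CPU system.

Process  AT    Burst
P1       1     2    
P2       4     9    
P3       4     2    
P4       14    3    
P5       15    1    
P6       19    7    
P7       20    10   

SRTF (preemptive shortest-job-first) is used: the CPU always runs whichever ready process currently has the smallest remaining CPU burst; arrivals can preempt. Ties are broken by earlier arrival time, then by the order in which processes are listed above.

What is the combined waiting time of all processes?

10

Schedule: | idle 0-1 | P1 1-3 | idle 3-4 | P3 4-6 | P2 6-15 | P5 15-16 | P4 16-19 | P6 19-26 | P7 26-36 |
Completion: P1=3  P2=15  P3=6  P4=19  P5=16  P6=26  P7=36
Waiting = turnaround − burst: P1=0, P2=2, P3=0, P4=2, P5=0, P6=0, P7=6
Total waiting = 0 + 2 + 0 + 2 + 0 + 0 + 6 = 10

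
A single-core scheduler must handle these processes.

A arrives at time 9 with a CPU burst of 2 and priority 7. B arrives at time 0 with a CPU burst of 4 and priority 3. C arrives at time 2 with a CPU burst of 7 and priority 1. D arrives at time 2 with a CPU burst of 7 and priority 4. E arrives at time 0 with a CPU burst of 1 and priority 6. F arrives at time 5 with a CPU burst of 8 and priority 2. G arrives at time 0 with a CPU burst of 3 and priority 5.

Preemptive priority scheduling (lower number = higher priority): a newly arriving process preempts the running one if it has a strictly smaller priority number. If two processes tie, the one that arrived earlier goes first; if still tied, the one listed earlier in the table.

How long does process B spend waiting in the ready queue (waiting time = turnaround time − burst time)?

15

Timeline: | B 0-2 | C 2-9 | F 9-17 | B 17-19 | D 19-26 | G 26-29 | E 29-30 | A 30-32 |
Completion: A=32  B=19  C=9  D=26  E=30  F=17  G=29
Turnaround (C−A): A=23  B=19  C=7  D=24  E=30  F=12  G=29
Waiting(B) = turnaround − burst = 19 − 4 = 15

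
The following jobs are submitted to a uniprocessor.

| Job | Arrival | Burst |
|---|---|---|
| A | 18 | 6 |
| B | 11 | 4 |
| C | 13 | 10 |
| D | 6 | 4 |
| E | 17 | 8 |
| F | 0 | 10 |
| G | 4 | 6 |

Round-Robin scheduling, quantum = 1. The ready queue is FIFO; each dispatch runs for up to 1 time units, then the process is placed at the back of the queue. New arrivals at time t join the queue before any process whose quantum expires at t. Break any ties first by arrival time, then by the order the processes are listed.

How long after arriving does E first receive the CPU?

4

Gantt: | F 0-4 | G 4-5 | F 5-6 | G 6-7 | D 7-8 | F 8-9 | G 9-10 | D 10-11 | F 11-12 | G 12-13 | B 13-14 | D 14-15 | F 15-16 | C 16-17 | G 17-18 | B 18-19 | D 19-20 | F 20-21 | E 21-22 | C 22-23 | A 23-24 | G 24-25 | B 25-26 | F 26-27 | E 27-28 | C 28-29 | A 29-30 | B 30-31 | E 31-32 | C 32-33 | A 33-34 | E 34-35 | C 35-36 | A 36-37 | E 37-38 | C 38-39 | A 39-40 | E 40-41 | C 41-42 | A 42-43 | E 43-44 | C 44-45 | E 45-46 | C 46-48 |
Completion: A=43  B=31  C=48  D=20  E=46  F=27  G=25
Turnaround (C−A): A=25  B=20  C=35  D=14  E=29  F=27  G=21
Response(E) = first start − arrival = 21 − 17 = 4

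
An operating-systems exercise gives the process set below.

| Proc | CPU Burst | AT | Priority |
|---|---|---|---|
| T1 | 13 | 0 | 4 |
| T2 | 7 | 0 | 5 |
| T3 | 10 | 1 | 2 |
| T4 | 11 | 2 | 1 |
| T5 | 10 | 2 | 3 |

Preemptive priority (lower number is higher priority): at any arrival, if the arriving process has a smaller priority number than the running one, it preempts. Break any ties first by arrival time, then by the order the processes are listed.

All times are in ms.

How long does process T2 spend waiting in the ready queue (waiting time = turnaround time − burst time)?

Timeline: | T1 0-1 | T3 1-2 | T4 2-13 | T3 13-22 | T5 22-32 | T1 32-44 | T2 44-51 |
Completion: T1=44  T2=51  T3=22  T4=13  T5=32
Waiting(T2) = turnaround − burst = 51 − 7 = 44

44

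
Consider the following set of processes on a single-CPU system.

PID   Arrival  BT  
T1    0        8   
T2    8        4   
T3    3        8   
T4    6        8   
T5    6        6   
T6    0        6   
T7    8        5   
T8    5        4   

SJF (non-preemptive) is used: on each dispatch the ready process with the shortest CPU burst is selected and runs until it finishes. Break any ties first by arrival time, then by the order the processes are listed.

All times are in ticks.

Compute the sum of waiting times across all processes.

Schedule: | T6 0-6 | T8 6-10 | T2 10-14 | T7 14-19 | T5 19-25 | T1 25-33 | T3 33-41 | T4 41-49 |
Completion: T1=33  T2=14  T3=41  T4=49  T5=25  T6=6  T7=19  T8=10
Waiting = turnaround − burst: T1=25, T2=2, T3=30, T4=35, T5=13, T6=0, T7=6, T8=1
Total waiting = 25 + 2 + 30 + 35 + 13 + 0 + 6 + 1 = 112

112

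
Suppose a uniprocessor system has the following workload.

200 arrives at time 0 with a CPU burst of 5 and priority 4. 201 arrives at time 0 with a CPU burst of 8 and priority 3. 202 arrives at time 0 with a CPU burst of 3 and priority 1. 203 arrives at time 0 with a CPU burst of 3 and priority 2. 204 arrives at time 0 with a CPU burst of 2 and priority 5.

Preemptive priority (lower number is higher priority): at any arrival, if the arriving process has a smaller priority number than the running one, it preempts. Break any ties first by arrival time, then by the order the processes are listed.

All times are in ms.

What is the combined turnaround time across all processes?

63

Schedule: | 202 0-3 | 203 3-6 | 201 6-14 | 200 14-19 | 204 19-21 |
Completion: 200=19  201=14  202=3  203=6  204=21
Turnaround (C−A): 200=19  201=14  202=3  203=6  204=21
Turnaround = completion − arrival: 200=19, 201=14, 202=3, 203=6, 204=21
Total turnaround = 19 + 14 + 3 + 6 + 21 = 63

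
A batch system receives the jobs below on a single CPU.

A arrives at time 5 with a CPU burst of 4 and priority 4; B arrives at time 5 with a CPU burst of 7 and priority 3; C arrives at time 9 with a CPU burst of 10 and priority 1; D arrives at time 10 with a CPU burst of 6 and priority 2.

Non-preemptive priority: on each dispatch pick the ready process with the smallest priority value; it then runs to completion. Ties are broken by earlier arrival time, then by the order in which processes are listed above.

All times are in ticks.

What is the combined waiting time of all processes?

38

Schedule: | idle 0-5 | B 5-12 | C 12-22 | D 22-28 | A 28-32 |
Completion: A=32  B=12  C=22  D=28
Turnaround (C−A): A=27  B=7  C=13  D=18
Waiting = turnaround − burst: A=23, B=0, C=3, D=12
Total waiting = 23 + 0 + 3 + 12 = 38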